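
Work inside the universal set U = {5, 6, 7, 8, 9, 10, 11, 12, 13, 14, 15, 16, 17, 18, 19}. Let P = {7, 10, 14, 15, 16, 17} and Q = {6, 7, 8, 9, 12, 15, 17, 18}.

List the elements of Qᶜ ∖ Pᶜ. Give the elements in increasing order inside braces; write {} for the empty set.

Qᶜ = {5, 10, 11, 13, 14, 16, 19}
Pᶜ = {5, 6, 8, 9, 11, 12, 13, 18, 19}
Qᶜ ∖ Pᶜ = {10, 14, 16}

{10, 14, 16}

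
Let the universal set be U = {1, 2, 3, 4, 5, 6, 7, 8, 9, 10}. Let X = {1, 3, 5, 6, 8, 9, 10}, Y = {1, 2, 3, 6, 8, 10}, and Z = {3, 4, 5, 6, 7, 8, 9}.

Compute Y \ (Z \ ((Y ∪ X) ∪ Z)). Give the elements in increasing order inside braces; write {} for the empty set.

Y ∪ X = {1, 2, 3, 5, 6, 8, 9, 10}
(Y ∪ X) ∪ Z = {1, 2, 3, 4, 5, 6, 7, 8, 9, 10}
Z \ ((Y ∪ X) ∪ Z) = {}
Y \ (Z \ ((Y ∪ X) ∪ Z)) = {1, 2, 3, 6, 8, 10}

{1, 2, 3, 6, 8, 10}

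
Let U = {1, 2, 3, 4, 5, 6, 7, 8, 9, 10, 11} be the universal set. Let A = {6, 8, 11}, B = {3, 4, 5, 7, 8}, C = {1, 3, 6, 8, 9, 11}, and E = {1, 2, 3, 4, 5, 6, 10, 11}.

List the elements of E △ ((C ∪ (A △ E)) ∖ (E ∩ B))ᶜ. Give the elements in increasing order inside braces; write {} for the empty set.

A △ E = {1, 2, 3, 4, 5, 8, 10}
C ∪ (A △ E) = {1, 2, 3, 4, 5, 6, 8, 9, 10, 11}
E ∩ B = {3, 4, 5}
(C ∪ (A △ E)) ∖ (E ∩ B) = {1, 2, 6, 8, 9, 10, 11}
((C ∪ (A △ E)) ∖ (E ∩ B))ᶜ = {3, 4, 5, 7}
E △ ((C ∪ (A △ E)) ∖ (E ∩ B))ᶜ = {1, 2, 6, 7, 10, 11}

{1, 2, 6, 7, 10, 11}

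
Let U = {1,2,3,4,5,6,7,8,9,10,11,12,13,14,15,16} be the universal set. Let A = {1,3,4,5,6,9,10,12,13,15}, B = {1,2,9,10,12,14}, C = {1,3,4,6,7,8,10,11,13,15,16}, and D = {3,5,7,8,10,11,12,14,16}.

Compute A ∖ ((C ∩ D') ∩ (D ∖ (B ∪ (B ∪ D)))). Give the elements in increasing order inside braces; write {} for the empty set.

{1,3,4,5,6,9,10,12,13,15}

D' = {1,2,4,6,9,13,15}
C ∩ D' = {1,4,6,13,15}
B ∪ D = {1,2,3,5,7,8,9,10,11,12,14,16}
B ∪ (B ∪ D) = {1,2,3,5,7,8,9,10,11,12,14,16}
D ∖ (B ∪ (B ∪ D)) = {}
(C ∩ D') ∩ (D ∖ (B ∪ (B ∪ D))) = {}
A ∖ ((C ∩ D') ∩ (D ∖ (B ∪ (B ∪ D)))) = {1,3,4,5,6,9,10,12,13,15}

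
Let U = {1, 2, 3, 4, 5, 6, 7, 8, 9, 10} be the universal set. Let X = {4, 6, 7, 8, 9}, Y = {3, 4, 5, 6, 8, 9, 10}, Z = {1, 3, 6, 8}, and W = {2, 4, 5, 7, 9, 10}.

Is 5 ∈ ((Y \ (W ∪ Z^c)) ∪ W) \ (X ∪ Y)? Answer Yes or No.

5 ∉ Z, so 5 ∈ Z^c
5 ∈ W and 5 ∈ Z^c, so 5 ∈ W ∪ Z^c
5 ∈ Y and 5 ∈ (W ∪ Z^c), so 5 ∉ Y \ (W ∪ Z^c)
5 ∉ (Y \ (W ∪ Z^c)) and 5 ∈ W, so 5 ∈ (Y \ (W ∪ Z^c)) ∪ W
5 ∉ X and 5 ∈ Y, so 5 ∈ X ∪ Y
5 ∈ ((Y \ (W ∪ Z^c)) ∪ W) and 5 ∈ (X ∪ Y), so 5 ∉ ((Y \ (W ∪ Z^c)) ∪ W) \ (X ∪ Y)

No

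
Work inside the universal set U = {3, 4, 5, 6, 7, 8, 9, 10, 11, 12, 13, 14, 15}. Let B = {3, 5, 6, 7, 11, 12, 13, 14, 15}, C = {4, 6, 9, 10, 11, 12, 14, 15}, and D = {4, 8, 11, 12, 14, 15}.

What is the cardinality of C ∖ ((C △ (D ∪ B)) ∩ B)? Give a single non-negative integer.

D ∪ B = {3, 4, 5, 6, 7, 8, 11, 12, 13, 14, 15}
C △ (D ∪ B) = {3, 5, 7, 8, 9, 10, 13}
(C △ (D ∪ B)) ∩ B = {3, 5, 7, 13}
C ∖ ((C △ (D ∪ B)) ∩ B) = {4, 6, 9, 10, 11, 12, 14, 15}
|C ∖ ((C △ (D ∪ B)) ∩ B)| = 8

8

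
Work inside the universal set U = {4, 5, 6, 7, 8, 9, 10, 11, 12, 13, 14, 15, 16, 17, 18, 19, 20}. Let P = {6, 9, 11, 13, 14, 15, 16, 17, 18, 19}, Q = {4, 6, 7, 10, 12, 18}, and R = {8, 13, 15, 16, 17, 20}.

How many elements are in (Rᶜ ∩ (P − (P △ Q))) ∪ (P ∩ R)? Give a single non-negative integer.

6

Rᶜ = {4, 5, 6, 7, 9, 10, 11, 12, 14, 18, 19}
P △ Q = {4, 7, 9, 10, 11, 12, 13, 14, 15, 16, 17, 19}
P − (P △ Q) = {6, 18}
Rᶜ ∩ (P − (P △ Q)) = {6, 18}
P ∩ R = {13, 15, 16, 17}
(Rᶜ ∩ (P − (P △ Q))) ∪ (P ∩ R) = {6, 13, 15, 16, 17, 18}
|(Rᶜ ∩ (P − (P △ Q))) ∪ (P ∩ R)| = 6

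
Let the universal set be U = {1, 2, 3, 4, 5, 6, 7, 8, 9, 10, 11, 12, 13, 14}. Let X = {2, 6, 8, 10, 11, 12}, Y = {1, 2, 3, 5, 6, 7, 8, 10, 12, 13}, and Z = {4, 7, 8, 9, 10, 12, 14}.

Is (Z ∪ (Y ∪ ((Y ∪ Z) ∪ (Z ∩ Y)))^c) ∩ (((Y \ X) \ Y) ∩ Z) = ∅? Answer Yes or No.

Y ∪ Z = {1, 2, 3, 4, 5, 6, 7, 8, 9, 10, 12, 13, 14}
Z ∩ Y = {7, 8, 10, 12}
(Y ∪ Z) ∪ (Z ∩ Y) = {1, 2, 3, 4, 5, 6, 7, 8, 9, 10, 12, 13, 14}
Y ∪ ((Y ∪ Z) ∪ (Z ∩ Y)) = {1, 2, 3, 4, 5, 6, 7, 8, 9, 10, 12, 13, 14}
(Y ∪ ((Y ∪ Z) ∪ (Z ∩ Y)))^c = {11}
Z ∪ (Y ∪ ((Y ∪ Z) ∪ (Z ∩ Y)))^c = {4, 7, 8, 9, 10, 11, 12, 14}
Y \ X = {1, 3, 5, 7, 13}
(Y \ X) \ Y = {}
((Y \ X) \ Y) ∩ Z = {}
{4, 7, 8, 9, 10, 11, 12, 14} and {} share no elements.

Yes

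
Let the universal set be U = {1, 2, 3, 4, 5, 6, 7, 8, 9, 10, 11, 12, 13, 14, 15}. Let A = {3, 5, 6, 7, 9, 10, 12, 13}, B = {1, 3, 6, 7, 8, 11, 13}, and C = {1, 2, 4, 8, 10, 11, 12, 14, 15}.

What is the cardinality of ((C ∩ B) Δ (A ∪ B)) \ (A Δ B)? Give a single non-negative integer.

4

C ∩ B = {1, 8, 11}
A ∪ B = {1, 3, 5, 6, 7, 8, 9, 10, 11, 12, 13}
(C ∩ B) Δ (A ∪ B) = {3, 5, 6, 7, 9, 10, 12, 13}
A Δ B = {1, 5, 8, 9, 10, 11, 12}
((C ∩ B) Δ (A ∪ B)) \ (A Δ B) = {3, 6, 7, 13}
|((C ∩ B) Δ (A ∪ B)) \ (A Δ B)| = 4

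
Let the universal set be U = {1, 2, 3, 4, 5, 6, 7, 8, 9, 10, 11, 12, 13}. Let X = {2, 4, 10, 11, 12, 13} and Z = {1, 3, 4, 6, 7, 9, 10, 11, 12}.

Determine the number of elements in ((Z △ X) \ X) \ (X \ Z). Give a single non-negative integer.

Z △ X = {1, 2, 3, 6, 7, 9, 13}
(Z △ X) \ X = {1, 3, 6, 7, 9}
X \ Z = {2, 13}
((Z △ X) \ X) \ (X \ Z) = {1, 3, 6, 7, 9}
|((Z △ X) \ X) \ (X \ Z)| = 5

5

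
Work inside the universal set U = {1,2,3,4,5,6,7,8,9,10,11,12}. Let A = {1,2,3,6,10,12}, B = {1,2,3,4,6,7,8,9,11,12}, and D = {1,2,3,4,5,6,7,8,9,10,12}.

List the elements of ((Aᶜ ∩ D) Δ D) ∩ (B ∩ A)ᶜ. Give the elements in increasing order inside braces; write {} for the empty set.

{10}

Aᶜ = {4,5,7,8,9,11}
Aᶜ ∩ D = {4,5,7,8,9}
(Aᶜ ∩ D) Δ D = {1,2,3,6,10,12}
B ∩ A = {1,2,3,6,12}
(B ∩ A)ᶜ = {4,5,7,8,9,10,11}
((Aᶜ ∩ D) Δ D) ∩ (B ∩ A)ᶜ = {10}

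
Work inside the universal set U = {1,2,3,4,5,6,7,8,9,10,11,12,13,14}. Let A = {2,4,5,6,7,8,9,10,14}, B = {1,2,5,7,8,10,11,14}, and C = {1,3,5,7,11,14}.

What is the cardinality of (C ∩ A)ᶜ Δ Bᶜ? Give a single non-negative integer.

5

C ∩ A = {5,7,14}
(C ∩ A)ᶜ = {1,2,3,4,6,8,9,10,11,12,13}
Bᶜ = {3,4,6,9,12,13}
(C ∩ A)ᶜ Δ Bᶜ = {1,2,8,10,11}
|(C ∩ A)ᶜ Δ Bᶜ| = 5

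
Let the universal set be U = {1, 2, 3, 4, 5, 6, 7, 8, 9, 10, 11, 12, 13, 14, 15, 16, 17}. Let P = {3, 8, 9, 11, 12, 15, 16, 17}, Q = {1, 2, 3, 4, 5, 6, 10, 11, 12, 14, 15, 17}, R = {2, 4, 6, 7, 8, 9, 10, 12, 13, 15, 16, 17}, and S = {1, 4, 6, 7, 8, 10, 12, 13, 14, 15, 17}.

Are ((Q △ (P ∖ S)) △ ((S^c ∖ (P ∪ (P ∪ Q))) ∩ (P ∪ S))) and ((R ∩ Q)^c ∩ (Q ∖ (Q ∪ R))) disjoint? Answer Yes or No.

Yes

P ∖ S = {3, 9, 11, 16}
Q △ (P ∖ S) = {1, 2, 4, 5, 6, 9, 10, 12, 14, 15, 16, 17}
S^c = {2, 3, 5, 9, 11, 16}
P ∪ Q = {1, 2, 3, 4, 5, 6, 8, 9, 10, 11, 12, 14, 15, 16, 17}
P ∪ (P ∪ Q) = {1, 2, 3, 4, 5, 6, 8, 9, 10, 11, 12, 14, 15, 16, 17}
S^c ∖ (P ∪ (P ∪ Q)) = {}
P ∪ S = {1, 3, 4, 6, 7, 8, 9, 10, 11, 12, 13, 14, 15, 16, 17}
(S^c ∖ (P ∪ (P ∪ Q))) ∩ (P ∪ S) = {}
(Q △ (P ∖ S)) △ ((S^c ∖ (P ∪ (P ∪ Q))) ∩ (P ∪ S)) = {1, 2, 4, 5, 6, 9, 10, 12, 14, 15, 16, 17}
R ∩ Q = {2, 4, 6, 10, 12, 15, 17}
(R ∩ Q)^c = {1, 3, 5, 7, 8, 9, 11, 13, 14, 16}
Q ∪ R = {1, 2, 3, 4, 5, 6, 7, 8, 9, 10, 11, 12, 13, 14, 15, 16, 17}
Q ∖ (Q ∪ R) = {}
(R ∩ Q)^c ∩ (Q ∖ (Q ∪ R)) = {}
{1, 2, 4, 5, 6, 9, 10, 12, 14, 15, 16, 17} and {} share no elements.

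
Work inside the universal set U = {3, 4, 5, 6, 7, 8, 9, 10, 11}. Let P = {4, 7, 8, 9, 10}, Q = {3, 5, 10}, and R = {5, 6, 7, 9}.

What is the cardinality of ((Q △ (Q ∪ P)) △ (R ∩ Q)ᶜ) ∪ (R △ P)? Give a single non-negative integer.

7

Q ∪ P = {3, 4, 5, 7, 8, 9, 10}
Q △ (Q ∪ P) = {4, 7, 8, 9}
R ∩ Q = {5}
(R ∩ Q)ᶜ = {3, 4, 6, 7, 8, 9, 10, 11}
(Q △ (Q ∪ P)) △ (R ∩ Q)ᶜ = {3, 6, 10, 11}
R △ P = {4, 5, 6, 8, 10}
((Q △ (Q ∪ P)) △ (R ∩ Q)ᶜ) ∪ (R △ P) = {3, 4, 5, 6, 8, 10, 11}
|((Q △ (Q ∪ P)) △ (R ∩ Q)ᶜ) ∪ (R △ P)| = 7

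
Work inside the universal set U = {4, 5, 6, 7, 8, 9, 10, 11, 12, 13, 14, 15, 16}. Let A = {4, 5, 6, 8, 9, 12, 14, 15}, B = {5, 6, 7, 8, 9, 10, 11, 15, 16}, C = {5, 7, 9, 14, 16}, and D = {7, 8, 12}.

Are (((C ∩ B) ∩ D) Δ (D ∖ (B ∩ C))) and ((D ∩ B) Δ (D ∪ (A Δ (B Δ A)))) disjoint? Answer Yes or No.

No

C ∩ B = {5, 7, 9, 16}
(C ∩ B) ∩ D = {7}
B ∩ C = {5, 7, 9, 16}
D ∖ (B ∩ C) = {8, 12}
((C ∩ B) ∩ D) Δ (D ∖ (B ∩ C)) = {7, 8, 12}
D ∩ B = {7, 8}
B Δ A = {4, 7, 10, 11, 12, 14, 16}
A Δ (B Δ A) = {5, 6, 7, 8, 9, 10, 11, 15, 16}
D ∪ (A Δ (B Δ A)) = {5, 6, 7, 8, 9, 10, 11, 12, 15, 16}
(D ∩ B) Δ (D ∪ (A Δ (B Δ A))) = {5, 6, 9, 10, 11, 12, 15, 16}
12 lies in both, so they are not disjoint.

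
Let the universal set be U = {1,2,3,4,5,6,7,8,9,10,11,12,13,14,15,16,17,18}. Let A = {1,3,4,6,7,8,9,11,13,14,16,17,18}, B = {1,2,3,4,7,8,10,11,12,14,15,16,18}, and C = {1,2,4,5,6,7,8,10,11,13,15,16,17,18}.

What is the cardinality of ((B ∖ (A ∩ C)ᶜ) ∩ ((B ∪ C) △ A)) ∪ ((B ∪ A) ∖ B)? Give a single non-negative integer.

4

A ∩ C = {1,4,6,7,8,11,13,16,17,18}
(A ∩ C)ᶜ = {2,3,5,9,10,12,14,15}
B ∖ (A ∩ C)ᶜ = {1,4,7,8,11,16,18}
B ∪ C = {1,2,3,4,5,6,7,8,10,11,12,13,14,15,16,17,18}
(B ∪ C) △ A = {2,5,9,10,12,15}
(B ∖ (A ∩ C)ᶜ) ∩ ((B ∪ C) △ A) = {}
B ∪ A = {1,2,3,4,6,7,8,9,10,11,12,13,14,15,16,17,18}
(B ∪ A) ∖ B = {6,9,13,17}
((B ∖ (A ∩ C)ᶜ) ∩ ((B ∪ C) △ A)) ∪ ((B ∪ A) ∖ B) = {6,9,13,17}
|((B ∖ (A ∩ C)ᶜ) ∩ ((B ∪ C) △ A)) ∪ ((B ∪ A) ∖ B)| = 4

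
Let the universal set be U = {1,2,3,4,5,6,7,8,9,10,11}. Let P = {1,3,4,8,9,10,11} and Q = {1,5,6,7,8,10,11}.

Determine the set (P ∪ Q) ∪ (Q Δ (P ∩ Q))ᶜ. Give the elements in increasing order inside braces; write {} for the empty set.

P ∪ Q = {1,3,4,5,6,7,8,9,10,11}
P ∩ Q = {1,8,10,11}
Q Δ (P ∩ Q) = {5,6,7}
(Q Δ (P ∩ Q))ᶜ = {1,2,3,4,8,9,10,11}
(P ∪ Q) ∪ (Q Δ (P ∩ Q))ᶜ = {1,2,3,4,5,6,7,8,9,10,11}

{1,2,3,4,5,6,7,8,9,10,11}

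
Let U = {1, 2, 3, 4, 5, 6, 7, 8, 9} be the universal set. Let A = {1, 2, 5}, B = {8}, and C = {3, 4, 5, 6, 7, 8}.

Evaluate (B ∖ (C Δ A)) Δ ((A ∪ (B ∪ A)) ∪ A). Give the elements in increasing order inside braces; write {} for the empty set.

C Δ A = {1, 2, 3, 4, 6, 7, 8}
B ∖ (C Δ A) = {}
B ∪ A = {1, 2, 5, 8}
A ∪ (B ∪ A) = {1, 2, 5, 8}
(A ∪ (B ∪ A)) ∪ A = {1, 2, 5, 8}
(B ∖ (C Δ A)) Δ ((A ∪ (B ∪ A)) ∪ A) = {1, 2, 5, 8}

{1, 2, 5, 8}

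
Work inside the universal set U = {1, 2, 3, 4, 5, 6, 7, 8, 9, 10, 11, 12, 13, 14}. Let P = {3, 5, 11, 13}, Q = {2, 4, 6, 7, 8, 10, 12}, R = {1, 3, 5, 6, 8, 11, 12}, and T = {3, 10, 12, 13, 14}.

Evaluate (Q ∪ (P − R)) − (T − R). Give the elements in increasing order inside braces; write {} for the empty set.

P − R = {13}
Q ∪ (P − R) = {2, 4, 6, 7, 8, 10, 12, 13}
T − R = {10, 13, 14}
(Q ∪ (P − R)) − (T − R) = {2, 4, 6, 7, 8, 12}

{2, 4, 6, 7, 8, 12}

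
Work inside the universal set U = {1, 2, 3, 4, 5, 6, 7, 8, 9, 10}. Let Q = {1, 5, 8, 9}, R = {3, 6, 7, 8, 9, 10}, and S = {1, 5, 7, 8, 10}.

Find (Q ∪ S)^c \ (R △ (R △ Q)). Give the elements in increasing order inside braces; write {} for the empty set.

Q ∪ S = {1, 5, 7, 8, 9, 10}
(Q ∪ S)^c = {2, 3, 4, 6}
R △ Q = {1, 3, 5, 6, 7, 10}
R △ (R △ Q) = {1, 5, 8, 9}
(Q ∪ S)^c \ (R △ (R △ Q)) = {2, 3, 4, 6}

{2, 3, 4, 6}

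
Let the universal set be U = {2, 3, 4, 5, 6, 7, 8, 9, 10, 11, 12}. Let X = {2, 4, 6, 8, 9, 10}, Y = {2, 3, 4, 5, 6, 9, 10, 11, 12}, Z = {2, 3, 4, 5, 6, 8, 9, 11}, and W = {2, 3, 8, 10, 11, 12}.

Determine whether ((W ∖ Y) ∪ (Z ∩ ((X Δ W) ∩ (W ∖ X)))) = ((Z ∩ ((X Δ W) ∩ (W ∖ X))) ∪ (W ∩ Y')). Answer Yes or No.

Yes

W ∖ Y = {8}
X Δ W = {3, 4, 6, 9, 11, 12}
W ∖ X = {3, 11, 12}
(X Δ W) ∩ (W ∖ X) = {3, 11, 12}
Z ∩ ((X Δ W) ∩ (W ∖ X)) = {3, 11}
(W ∖ Y) ∪ (Z ∩ ((X Δ W) ∩ (W ∖ X))) = {3, 8, 11}
Y' = {7, 8}
W ∩ Y' = {8}
(Z ∩ ((X Δ W) ∩ (W ∖ X))) ∪ (W ∩ Y') = {3, 8, 11}
Both equal {3, 8, 11}, so (W ∖ Y) ∪ (Z ∩ ((X Δ W) ∩ (W ∖ X))) = (Z ∩ ((X Δ W) ∩ (W ∖ X))) ∪ (W ∩ Y').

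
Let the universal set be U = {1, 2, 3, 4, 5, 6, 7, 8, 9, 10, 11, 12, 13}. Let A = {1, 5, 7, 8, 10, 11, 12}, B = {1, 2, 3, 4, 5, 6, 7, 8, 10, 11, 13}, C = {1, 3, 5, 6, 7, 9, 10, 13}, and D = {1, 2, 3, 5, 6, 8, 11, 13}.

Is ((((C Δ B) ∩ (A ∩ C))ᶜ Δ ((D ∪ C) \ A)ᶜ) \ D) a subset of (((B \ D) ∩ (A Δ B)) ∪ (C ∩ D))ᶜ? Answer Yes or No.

Yes

C Δ B = {2, 4, 8, 9, 11}
A ∩ C = {1, 5, 7, 10}
(C Δ B) ∩ (A ∩ C) = {}
((C Δ B) ∩ (A ∩ C))ᶜ = {1, 2, 3, 4, 5, 6, 7, 8, 9, 10, 11, 12, 13}
D ∪ C = {1, 2, 3, 5, 6, 7, 8, 9, 10, 11, 13}
(D ∪ C) \ A = {2, 3, 6, 9, 13}
((D ∪ C) \ A)ᶜ = {1, 4, 5, 7, 8, 10, 11, 12}
((C Δ B) ∩ (A ∩ C))ᶜ Δ ((D ∪ C) \ A)ᶜ = {2, 3, 6, 9, 13}
(((C Δ B) ∩ (A ∩ C))ᶜ Δ ((D ∪ C) \ A)ᶜ) \ D = {9}
B \ D = {4, 7, 10}
A Δ B = {2, 3, 4, 6, 12, 13}
(B \ D) ∩ (A Δ B) = {4}
C ∩ D = {1, 3, 5, 6, 13}
((B \ D) ∩ (A Δ B)) ∪ (C ∩ D) = {1, 3, 4, 5, 6, 13}
(((B \ D) ∩ (A Δ B)) ∪ (C ∩ D))ᶜ = {2, 7, 8, 9, 10, 11, 12}
Every element of {9} is in {2, 7, 8, 9, 10, 11, 12}, so (((C Δ B) ∩ (A ∩ C))ᶜ Δ ((D ∪ C) \ A)ᶜ) \ D ⊆ (((B \ D) ∩ (A Δ B)) ∪ (C ∩ D))ᶜ.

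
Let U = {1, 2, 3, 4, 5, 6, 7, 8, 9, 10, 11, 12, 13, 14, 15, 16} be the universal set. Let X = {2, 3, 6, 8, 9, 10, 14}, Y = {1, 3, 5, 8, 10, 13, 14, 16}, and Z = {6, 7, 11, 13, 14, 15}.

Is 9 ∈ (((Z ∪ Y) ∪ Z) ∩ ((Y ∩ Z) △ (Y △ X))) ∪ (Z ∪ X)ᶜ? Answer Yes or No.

9 ∉ Z and 9 ∉ Y, so 9 ∉ Z ∪ Y
9 ∉ (Z ∪ Y) and 9 ∉ Z, so 9 ∉ (Z ∪ Y) ∪ Z
9 ∉ Y and 9 ∉ Z, so 9 ∉ Y ∩ Z
9 ∉ Y and 9 ∈ X, so 9 ∈ Y △ X
9 ∉ (Y ∩ Z) and 9 ∈ (Y △ X), so 9 ∈ (Y ∩ Z) △ (Y △ X)
9 ∉ ((Z ∪ Y) ∪ Z) and 9 ∈ ((Y ∩ Z) △ (Y △ X)), so 9 ∉ ((Z ∪ Y) ∪ Z) ∩ ((Y ∩ Z) △ (Y △ X))
9 ∉ Z and 9 ∈ X, so 9 ∈ Z ∪ X
9 ∉ (Z ∪ X)ᶜ since 9 ∈ (Z ∪ X)
9 ∉ (((Z ∪ Y) ∪ Z) ∩ ((Y ∩ Z) △ (Y △ X))) and 9 ∉ (Z ∪ X)ᶜ, so 9 ∉ (((Z ∪ Y) ∪ Z) ∩ ((Y ∩ Z) △ (Y △ X))) ∪ (Z ∪ X)ᶜ

No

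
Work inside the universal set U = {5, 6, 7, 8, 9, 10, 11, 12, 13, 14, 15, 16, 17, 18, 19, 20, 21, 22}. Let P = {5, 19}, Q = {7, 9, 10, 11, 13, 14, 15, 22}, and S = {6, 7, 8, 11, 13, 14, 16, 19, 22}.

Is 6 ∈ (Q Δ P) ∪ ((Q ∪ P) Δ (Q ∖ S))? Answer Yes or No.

No

6 ∉ Q and 6 ∉ P, so 6 ∉ Q Δ P
6 ∉ Q and 6 ∉ P, so 6 ∉ Q ∪ P
6 ∉ Q and 6 ∈ S, so 6 ∉ Q ∖ S
6 ∉ (Q ∪ P) and 6 ∉ (Q ∖ S), so 6 ∉ (Q ∪ P) Δ (Q ∖ S)
6 ∉ (Q Δ P) and 6 ∉ ((Q ∪ P) Δ (Q ∖ S)), so 6 ∉ (Q Δ P) ∪ ((Q ∪ P) Δ (Q ∖ S))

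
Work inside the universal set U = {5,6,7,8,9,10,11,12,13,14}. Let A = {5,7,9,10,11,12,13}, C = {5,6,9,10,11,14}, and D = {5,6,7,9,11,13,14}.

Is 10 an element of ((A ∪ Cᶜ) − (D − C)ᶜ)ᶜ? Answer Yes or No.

10 ∈ C, so 10 ∉ Cᶜ
10 ∈ A and 10 ∉ Cᶜ, so 10 ∈ A ∪ Cᶜ
10 ∉ D and 10 ∈ C, so 10 ∉ D − C
10 ∈ (D − C)ᶜ since 10 ∉ (D − C)
10 ∈ (A ∪ Cᶜ) and 10 ∈ (D − C)ᶜ, so 10 ∉ (A ∪ Cᶜ) − (D − C)ᶜ
10 ∈ ((A ∪ Cᶜ) − (D − C)ᶜ)ᶜ since 10 ∉ ((A ∪ Cᶜ) − (D − C)ᶜ)

Yes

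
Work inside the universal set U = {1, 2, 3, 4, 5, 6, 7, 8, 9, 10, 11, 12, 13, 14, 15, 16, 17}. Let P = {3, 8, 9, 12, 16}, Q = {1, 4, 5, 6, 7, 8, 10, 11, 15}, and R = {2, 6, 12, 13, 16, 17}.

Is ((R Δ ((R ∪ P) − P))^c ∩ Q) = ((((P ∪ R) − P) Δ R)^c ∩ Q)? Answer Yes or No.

R ∪ P = {2, 3, 6, 8, 9, 12, 13, 16, 17}
(R ∪ P) − P = {2, 6, 13, 17}
R Δ ((R ∪ P) − P) = {12, 16}
(R Δ ((R ∪ P) − P))^c = {1, 2, 3, 4, 5, 6, 7, 8, 9, 10, 11, 13, 14, 15, 17}
(R Δ ((R ∪ P) − P))^c ∩ Q = {1, 4, 5, 6, 7, 8, 10, 11, 15}
P ∪ R = {2, 3, 6, 8, 9, 12, 13, 16, 17}
(P ∪ R) − P = {2, 6, 13, 17}
((P ∪ R) − P) Δ R = {12, 16}
(((P ∪ R) − P) Δ R)^c = {1, 2, 3, 4, 5, 6, 7, 8, 9, 10, 11, 13, 14, 15, 17}
(((P ∪ R) − P) Δ R)^c ∩ Q = {1, 4, 5, 6, 7, 8, 10, 11, 15}
Both equal {1, 4, 5, 6, 7, 8, 10, 11, 15}, so (R Δ ((R ∪ P) − P))^c ∩ Q = (((P ∪ R) − P) Δ R)^c ∩ Q.

Yes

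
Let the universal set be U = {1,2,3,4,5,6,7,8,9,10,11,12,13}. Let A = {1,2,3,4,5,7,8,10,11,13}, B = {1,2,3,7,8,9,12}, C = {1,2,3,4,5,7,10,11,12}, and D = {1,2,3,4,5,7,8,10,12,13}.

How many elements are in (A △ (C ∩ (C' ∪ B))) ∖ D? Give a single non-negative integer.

C' = {6,8,9,13}
C' ∪ B = {1,2,3,6,7,8,9,12,13}
C ∩ (C' ∪ B) = {1,2,3,7,12}
A △ (C ∩ (C' ∪ B)) = {4,5,8,10,11,12,13}
(A △ (C ∩ (C' ∪ B))) ∖ D = {11}
|(A △ (C ∩ (C' ∪ B))) ∖ D| = 1

1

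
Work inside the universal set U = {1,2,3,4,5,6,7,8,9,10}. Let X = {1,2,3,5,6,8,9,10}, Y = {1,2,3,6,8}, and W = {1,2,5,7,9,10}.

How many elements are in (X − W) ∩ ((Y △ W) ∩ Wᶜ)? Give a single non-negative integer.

3

X − W = {3,6,8}
Y △ W = {3,5,6,7,8,9,10}
Wᶜ = {3,4,6,8}
(Y △ W) ∩ Wᶜ = {3,6,8}
(X − W) ∩ ((Y △ W) ∩ Wᶜ) = {3,6,8}
|(X − W) ∩ ((Y △ W) ∩ Wᶜ)| = 3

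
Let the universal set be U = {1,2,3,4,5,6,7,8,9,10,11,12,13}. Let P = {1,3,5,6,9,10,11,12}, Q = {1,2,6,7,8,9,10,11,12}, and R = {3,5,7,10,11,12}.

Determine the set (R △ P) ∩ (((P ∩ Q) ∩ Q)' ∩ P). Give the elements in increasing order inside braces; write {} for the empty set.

{}

R △ P = {1,6,7,9}
P ∩ Q = {1,6,9,10,11,12}
(P ∩ Q) ∩ Q = {1,6,9,10,11,12}
((P ∩ Q) ∩ Q)' = {2,3,4,5,7,8,13}
((P ∩ Q) ∩ Q)' ∩ P = {3,5}
(R △ P) ∩ (((P ∩ Q) ∩ Q)' ∩ P) = {}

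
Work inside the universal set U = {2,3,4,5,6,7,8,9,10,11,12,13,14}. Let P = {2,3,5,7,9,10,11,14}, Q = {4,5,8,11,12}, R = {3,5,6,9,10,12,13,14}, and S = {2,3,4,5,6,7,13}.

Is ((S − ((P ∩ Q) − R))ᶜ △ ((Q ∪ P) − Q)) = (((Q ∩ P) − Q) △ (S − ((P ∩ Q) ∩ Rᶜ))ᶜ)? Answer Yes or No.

P ∩ Q = {5,11}
(P ∩ Q) − R = {11}
S − ((P ∩ Q) − R) = {2,3,4,5,6,7,13}
(S − ((P ∩ Q) − R))ᶜ = {8,9,10,11,12,14}
Q ∪ P = {2,3,4,5,7,8,9,10,11,12,14}
(Q ∪ P) − Q = {2,3,7,9,10,14}
(S − ((P ∩ Q) − R))ᶜ △ ((Q ∪ P) − Q) = {2,3,7,8,11,12}
Q ∩ P = {5,11}
(Q ∩ P) − Q = {}
Rᶜ = {2,4,7,8,11}
(P ∩ Q) ∩ Rᶜ = {11}
S − ((P ∩ Q) ∩ Rᶜ) = {2,3,4,5,6,7,13}
(S − ((P ∩ Q) ∩ Rᶜ))ᶜ = {8,9,10,11,12,14}
((Q ∩ P) − Q) △ (S − ((P ∩ Q) ∩ Rᶜ))ᶜ = {8,9,10,11,12,14}
2 ∈ (S − ((P ∩ Q) − R))ᶜ △ ((Q ∪ P) − Q) but 2 ∉ ((Q ∩ P) − Q) △ (S − ((P ∩ Q) ∩ Rᶜ))ᶜ, so they differ.

No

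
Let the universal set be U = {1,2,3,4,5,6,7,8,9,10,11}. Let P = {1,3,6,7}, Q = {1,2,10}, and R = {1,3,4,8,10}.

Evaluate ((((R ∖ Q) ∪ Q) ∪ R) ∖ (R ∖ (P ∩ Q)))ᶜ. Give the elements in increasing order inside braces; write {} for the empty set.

R ∖ Q = {3,4,8}
(R ∖ Q) ∪ Q = {1,2,3,4,8,10}
((R ∖ Q) ∪ Q) ∪ R = {1,2,3,4,8,10}
P ∩ Q = {1}
R ∖ (P ∩ Q) = {3,4,8,10}
(((R ∖ Q) ∪ Q) ∪ R) ∖ (R ∖ (P ∩ Q)) = {1,2}
((((R ∖ Q) ∪ Q) ∪ R) ∖ (R ∖ (P ∩ Q)))ᶜ = {3,4,5,6,7,8,9,10,11}

{3,4,5,6,7,8,9,10,11}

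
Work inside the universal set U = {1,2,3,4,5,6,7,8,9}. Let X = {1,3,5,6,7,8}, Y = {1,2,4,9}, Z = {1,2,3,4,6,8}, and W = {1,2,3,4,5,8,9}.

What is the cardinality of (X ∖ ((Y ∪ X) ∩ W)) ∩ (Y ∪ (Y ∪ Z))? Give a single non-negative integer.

1

Y ∪ X = {1,2,3,4,5,6,7,8,9}
(Y ∪ X) ∩ W = {1,2,3,4,5,8,9}
X ∖ ((Y ∪ X) ∩ W) = {6,7}
Y ∪ Z = {1,2,3,4,6,8,9}
Y ∪ (Y ∪ Z) = {1,2,3,4,6,8,9}
(X ∖ ((Y ∪ X) ∩ W)) ∩ (Y ∪ (Y ∪ Z)) = {6}
|(X ∖ ((Y ∪ X) ∩ W)) ∩ (Y ∪ (Y ∪ Z))| = 1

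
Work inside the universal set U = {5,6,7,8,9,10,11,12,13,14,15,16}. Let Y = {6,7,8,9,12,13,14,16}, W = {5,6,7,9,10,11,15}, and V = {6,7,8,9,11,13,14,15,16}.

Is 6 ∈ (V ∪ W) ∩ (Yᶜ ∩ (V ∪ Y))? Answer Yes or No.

No

6 ∈ V and 6 ∈ W, so 6 ∈ V ∪ W
6 ∈ Y, so 6 ∉ Yᶜ
6 ∈ V and 6 ∈ Y, so 6 ∈ V ∪ Y
6 ∉ Yᶜ and 6 ∈ (V ∪ Y), so 6 ∉ Yᶜ ∩ (V ∪ Y)
6 ∈ (V ∪ W) and 6 ∉ (Yᶜ ∩ (V ∪ Y)), so 6 ∉ (V ∪ W) ∩ (Yᶜ ∩ (V ∪ Y))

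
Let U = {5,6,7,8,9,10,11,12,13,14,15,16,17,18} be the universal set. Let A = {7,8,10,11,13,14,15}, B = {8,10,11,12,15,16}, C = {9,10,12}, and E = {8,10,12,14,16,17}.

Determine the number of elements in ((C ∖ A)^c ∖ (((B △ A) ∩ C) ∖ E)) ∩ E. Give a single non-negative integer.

C ∖ A = {9,12}
(C ∖ A)^c = {5,6,7,8,10,11,13,14,15,16,17,18}
B △ A = {7,12,13,14,16}
(B △ A) ∩ C = {12}
((B △ A) ∩ C) ∖ E = {}
(C ∖ A)^c ∖ (((B △ A) ∩ C) ∖ E) = {5,6,7,8,10,11,13,14,15,16,17,18}
((C ∖ A)^c ∖ (((B △ A) ∩ C) ∖ E)) ∩ E = {8,10,14,16,17}
|((C ∖ A)^c ∖ (((B △ A) ∩ C) ∖ E)) ∩ E| = 5

5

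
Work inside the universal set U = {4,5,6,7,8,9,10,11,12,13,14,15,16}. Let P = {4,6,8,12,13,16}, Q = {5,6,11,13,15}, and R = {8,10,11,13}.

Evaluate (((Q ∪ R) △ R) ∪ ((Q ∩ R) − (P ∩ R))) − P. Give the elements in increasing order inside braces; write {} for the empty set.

Q ∪ R = {5,6,8,10,11,13,15}
(Q ∪ R) △ R = {5,6,15}
Q ∩ R = {11,13}
P ∩ R = {8,13}
(Q ∩ R) − (P ∩ R) = {11}
((Q ∪ R) △ R) ∪ ((Q ∩ R) − (P ∩ R)) = {5,6,11,15}
(((Q ∪ R) △ R) ∪ ((Q ∩ R) − (P ∩ R))) − P = {5,11,15}

{5,11,15}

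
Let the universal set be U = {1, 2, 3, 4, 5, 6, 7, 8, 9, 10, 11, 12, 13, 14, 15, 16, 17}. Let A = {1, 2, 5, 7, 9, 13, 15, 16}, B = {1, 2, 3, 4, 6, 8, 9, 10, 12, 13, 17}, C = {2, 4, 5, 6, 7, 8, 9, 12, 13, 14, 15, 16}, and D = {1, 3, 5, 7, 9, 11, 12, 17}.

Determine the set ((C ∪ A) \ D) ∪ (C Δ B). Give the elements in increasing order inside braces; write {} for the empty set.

C ∪ A = {1, 2, 4, 5, 6, 7, 8, 9, 12, 13, 14, 15, 16}
(C ∪ A) \ D = {2, 4, 6, 8, 13, 14, 15, 16}
C Δ B = {1, 3, 5, 7, 10, 14, 15, 16, 17}
((C ∪ A) \ D) ∪ (C Δ B) = {1, 2, 3, 4, 5, 6, 7, 8, 10, 13, 14, 15, 16, 17}

{1, 2, 3, 4, 5, 6, 7, 8, 10, 13, 14, 15, 16, 17}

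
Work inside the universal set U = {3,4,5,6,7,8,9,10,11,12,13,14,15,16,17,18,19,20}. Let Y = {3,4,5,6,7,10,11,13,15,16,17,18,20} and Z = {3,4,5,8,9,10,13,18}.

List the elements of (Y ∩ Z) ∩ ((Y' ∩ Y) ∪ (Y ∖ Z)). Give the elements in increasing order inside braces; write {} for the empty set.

Y ∩ Z = {3,4,5,10,13,18}
Y' = {8,9,12,14,19}
Y' ∩ Y = {}
Y ∖ Z = {6,7,11,15,16,17,20}
(Y' ∩ Y) ∪ (Y ∖ Z) = {6,7,11,15,16,17,20}
(Y ∩ Z) ∩ ((Y' ∩ Y) ∪ (Y ∖ Z)) = {}

{}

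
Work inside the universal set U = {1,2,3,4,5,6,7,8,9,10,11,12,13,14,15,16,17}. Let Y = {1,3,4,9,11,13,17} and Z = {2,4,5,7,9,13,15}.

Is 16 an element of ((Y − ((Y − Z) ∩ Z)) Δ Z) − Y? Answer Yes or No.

No

16 ∉ Y and 16 ∉ Z, so 16 ∉ Y − Z
16 ∉ (Y − Z) and 16 ∉ Z, so 16 ∉ (Y − Z) ∩ Z
16 ∉ Y and 16 ∉ ((Y − Z) ∩ Z), so 16 ∉ Y − ((Y − Z) ∩ Z)
16 ∉ (Y − ((Y − Z) ∩ Z)) and 16 ∉ Z, so 16 ∉ (Y − ((Y − Z) ∩ Z)) Δ Z
16 ∉ ((Y − ((Y − Z) ∩ Z)) Δ Z) and 16 ∉ Y, so 16 ∉ ((Y − ((Y − Z) ∩ Z)) Δ Z) − Y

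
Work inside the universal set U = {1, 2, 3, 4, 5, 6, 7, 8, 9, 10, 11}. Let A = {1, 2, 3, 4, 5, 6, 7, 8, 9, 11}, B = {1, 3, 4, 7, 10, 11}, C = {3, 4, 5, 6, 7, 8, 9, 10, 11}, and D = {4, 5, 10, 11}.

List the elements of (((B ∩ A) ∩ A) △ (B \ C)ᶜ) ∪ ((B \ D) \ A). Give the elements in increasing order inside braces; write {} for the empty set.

B ∩ A = {1, 3, 4, 7, 11}
(B ∩ A) ∩ A = {1, 3, 4, 7, 11}
B \ C = {1}
(B \ C)ᶜ = {2, 3, 4, 5, 6, 7, 8, 9, 10, 11}
((B ∩ A) ∩ A) △ (B \ C)ᶜ = {1, 2, 5, 6, 8, 9, 10}
B \ D = {1, 3, 7}
(B \ D) \ A = {}
(((B ∩ A) ∩ A) △ (B \ C)ᶜ) ∪ ((B \ D) \ A) = {1, 2, 5, 6, 8, 9, 10}

{1, 2, 5, 6, 8, 9, 10}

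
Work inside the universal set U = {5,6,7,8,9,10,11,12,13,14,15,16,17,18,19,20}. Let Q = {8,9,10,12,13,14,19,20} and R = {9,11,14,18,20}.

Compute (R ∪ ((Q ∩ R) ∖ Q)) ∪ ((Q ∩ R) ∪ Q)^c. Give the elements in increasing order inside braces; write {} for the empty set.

Q ∩ R = {9,14,20}
(Q ∩ R) ∖ Q = {}
R ∪ ((Q ∩ R) ∖ Q) = {9,11,14,18,20}
(Q ∩ R) ∪ Q = {8,9,10,12,13,14,19,20}
((Q ∩ R) ∪ Q)^c = {5,6,7,11,15,16,17,18}
(R ∪ ((Q ∩ R) ∖ Q)) ∪ ((Q ∩ R) ∪ Q)^c = {5,6,7,9,11,14,15,16,17,18,20}

{5,6,7,9,11,14,15,16,17,18,20}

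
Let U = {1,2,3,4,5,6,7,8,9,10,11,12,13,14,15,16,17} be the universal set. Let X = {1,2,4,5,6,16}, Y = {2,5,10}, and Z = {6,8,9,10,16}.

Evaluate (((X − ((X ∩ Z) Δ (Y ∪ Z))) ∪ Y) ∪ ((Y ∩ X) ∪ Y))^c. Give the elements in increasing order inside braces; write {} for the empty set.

X ∩ Z = {6,16}
Y ∪ Z = {2,5,6,8,9,10,16}
(X ∩ Z) Δ (Y ∪ Z) = {2,5,8,9,10}
X − ((X ∩ Z) Δ (Y ∪ Z)) = {1,4,6,16}
(X − ((X ∩ Z) Δ (Y ∪ Z))) ∪ Y = {1,2,4,5,6,10,16}
Y ∩ X = {2,5}
(Y ∩ X) ∪ Y = {2,5,10}
((X − ((X ∩ Z) Δ (Y ∪ Z))) ∪ Y) ∪ ((Y ∩ X) ∪ Y) = {1,2,4,5,6,10,16}
(((X − ((X ∩ Z) Δ (Y ∪ Z))) ∪ Y) ∪ ((Y ∩ X) ∪ Y))^c = {3,7,8,9,11,12,13,14,15,17}

{3,7,8,9,11,12,13,14,15,17}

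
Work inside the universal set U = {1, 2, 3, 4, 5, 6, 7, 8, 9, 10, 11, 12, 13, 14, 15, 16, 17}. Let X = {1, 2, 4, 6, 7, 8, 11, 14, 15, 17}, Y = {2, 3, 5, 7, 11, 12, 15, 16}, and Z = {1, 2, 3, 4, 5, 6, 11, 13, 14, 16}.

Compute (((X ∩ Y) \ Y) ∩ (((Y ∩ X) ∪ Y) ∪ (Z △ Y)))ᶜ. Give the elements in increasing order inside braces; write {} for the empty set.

{1, 2, 3, 4, 5, 6, 7, 8, 9, 10, 11, 12, 13, 14, 15, 16, 17}

X ∩ Y = {2, 7, 11, 15}
(X ∩ Y) \ Y = {}
Y ∩ X = {2, 7, 11, 15}
(Y ∩ X) ∪ Y = {2, 3, 5, 7, 11, 12, 15, 16}
Z △ Y = {1, 4, 6, 7, 12, 13, 14, 15}
((Y ∩ X) ∪ Y) ∪ (Z △ Y) = {1, 2, 3, 4, 5, 6, 7, 11, 12, 13, 14, 15, 16}
((X ∩ Y) \ Y) ∩ (((Y ∩ X) ∪ Y) ∪ (Z △ Y)) = {}
(((X ∩ Y) \ Y) ∩ (((Y ∩ X) ∪ Y) ∪ (Z △ Y)))ᶜ = {1, 2, 3, 4, 5, 6, 7, 8, 9, 10, 11, 12, 13, 14, 15, 16, 17}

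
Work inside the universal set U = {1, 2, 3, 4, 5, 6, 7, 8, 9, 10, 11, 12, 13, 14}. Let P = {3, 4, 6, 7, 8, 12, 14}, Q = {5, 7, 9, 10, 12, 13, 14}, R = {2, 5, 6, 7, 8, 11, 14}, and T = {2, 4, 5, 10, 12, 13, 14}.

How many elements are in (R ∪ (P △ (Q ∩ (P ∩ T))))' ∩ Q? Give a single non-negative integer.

4

P ∩ T = {4, 12, 14}
Q ∩ (P ∩ T) = {12, 14}
P △ (Q ∩ (P ∩ T)) = {3, 4, 6, 7, 8}
R ∪ (P △ (Q ∩ (P ∩ T))) = {2, 3, 4, 5, 6, 7, 8, 11, 14}
(R ∪ (P △ (Q ∩ (P ∩ T))))' = {1, 9, 10, 12, 13}
(R ∪ (P △ (Q ∩ (P ∩ T))))' ∩ Q = {9, 10, 12, 13}
|(R ∪ (P △ (Q ∩ (P ∩ T))))' ∩ Q| = 4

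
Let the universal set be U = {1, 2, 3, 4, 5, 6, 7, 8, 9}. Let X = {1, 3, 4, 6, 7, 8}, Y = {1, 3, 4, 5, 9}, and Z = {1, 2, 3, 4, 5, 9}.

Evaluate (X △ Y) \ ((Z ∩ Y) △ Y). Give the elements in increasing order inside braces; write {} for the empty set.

{5, 6, 7, 8, 9}

X △ Y = {5, 6, 7, 8, 9}
Z ∩ Y = {1, 3, 4, 5, 9}
(Z ∩ Y) △ Y = {}
(X △ Y) \ ((Z ∩ Y) △ Y) = {5, 6, 7, 8, 9}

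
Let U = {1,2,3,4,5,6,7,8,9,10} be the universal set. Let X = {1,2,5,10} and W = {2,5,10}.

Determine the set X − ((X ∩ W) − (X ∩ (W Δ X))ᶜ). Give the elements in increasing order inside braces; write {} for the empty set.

{1,2,5,10}

X ∩ W = {2,5,10}
W Δ X = {1}
X ∩ (W Δ X) = {1}
(X ∩ (W Δ X))ᶜ = {2,3,4,5,6,7,8,9,10}
(X ∩ W) − (X ∩ (W Δ X))ᶜ = {}
X − ((X ∩ W) − (X ∩ (W Δ X))ᶜ) = {1,2,5,10}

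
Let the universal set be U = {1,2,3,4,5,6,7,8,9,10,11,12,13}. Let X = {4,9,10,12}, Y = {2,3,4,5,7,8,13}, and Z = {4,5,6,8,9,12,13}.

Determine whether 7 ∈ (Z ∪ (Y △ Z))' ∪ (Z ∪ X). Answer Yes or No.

7 ∈ Y and 7 ∉ Z, so 7 ∈ Y △ Z
7 ∉ Z and 7 ∈ (Y △ Z), so 7 ∈ Z ∪ (Y △ Z)
7 ∉ (Z ∪ (Y △ Z))' since 7 ∈ (Z ∪ (Y △ Z))
7 ∉ Z and 7 ∉ X, so 7 ∉ Z ∪ X
7 ∉ (Z ∪ (Y △ Z))' and 7 ∉ (Z ∪ X), so 7 ∉ (Z ∪ (Y △ Z))' ∪ (Z ∪ X)

No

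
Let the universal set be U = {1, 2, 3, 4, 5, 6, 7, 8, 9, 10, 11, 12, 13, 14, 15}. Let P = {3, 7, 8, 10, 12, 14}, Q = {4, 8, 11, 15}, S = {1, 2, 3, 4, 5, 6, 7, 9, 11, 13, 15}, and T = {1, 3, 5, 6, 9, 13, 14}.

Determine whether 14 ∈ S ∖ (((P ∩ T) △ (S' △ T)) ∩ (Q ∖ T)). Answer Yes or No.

No

14 ∈ P and 14 ∈ T, so 14 ∈ P ∩ T
14 ∉ S, so 14 ∈ S'
14 ∈ S' and 14 ∈ T, so 14 ∉ S' △ T
14 ∈ (P ∩ T) and 14 ∉ (S' △ T), so 14 ∈ (P ∩ T) △ (S' △ T)
14 ∉ Q and 14 ∈ T, so 14 ∉ Q ∖ T
14 ∈ ((P ∩ T) △ (S' △ T)) and 14 ∉ (Q ∖ T), so 14 ∉ ((P ∩ T) △ (S' △ T)) ∩ (Q ∖ T)
14 ∉ S and 14 ∉ (((P ∩ T) △ (S' △ T)) ∩ (Q ∖ T)), so 14 ∉ S ∖ (((P ∩ T) △ (S' △ T)) ∩ (Q ∖ T))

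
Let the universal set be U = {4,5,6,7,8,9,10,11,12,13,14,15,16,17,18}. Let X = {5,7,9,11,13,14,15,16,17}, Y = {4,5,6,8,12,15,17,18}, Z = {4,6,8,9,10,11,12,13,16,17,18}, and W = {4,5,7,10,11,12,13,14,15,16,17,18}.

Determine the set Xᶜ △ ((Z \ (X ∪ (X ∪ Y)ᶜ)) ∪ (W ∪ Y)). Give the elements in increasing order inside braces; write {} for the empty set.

{5,7,11,13,14,15,16,17}

Xᶜ = {4,6,8,10,12,18}
X ∪ Y = {4,5,6,7,8,9,11,12,13,14,15,16,17,18}
(X ∪ Y)ᶜ = {10}
X ∪ (X ∪ Y)ᶜ = {5,7,9,10,11,13,14,15,16,17}
Z \ (X ∪ (X ∪ Y)ᶜ) = {4,6,8,12,18}
W ∪ Y = {4,5,6,7,8,10,11,12,13,14,15,16,17,18}
(Z \ (X ∪ (X ∪ Y)ᶜ)) ∪ (W ∪ Y) = {4,5,6,7,8,10,11,12,13,14,15,16,17,18}
Xᶜ △ ((Z \ (X ∪ (X ∪ Y)ᶜ)) ∪ (W ∪ Y)) = {5,7,11,13,14,15,16,17}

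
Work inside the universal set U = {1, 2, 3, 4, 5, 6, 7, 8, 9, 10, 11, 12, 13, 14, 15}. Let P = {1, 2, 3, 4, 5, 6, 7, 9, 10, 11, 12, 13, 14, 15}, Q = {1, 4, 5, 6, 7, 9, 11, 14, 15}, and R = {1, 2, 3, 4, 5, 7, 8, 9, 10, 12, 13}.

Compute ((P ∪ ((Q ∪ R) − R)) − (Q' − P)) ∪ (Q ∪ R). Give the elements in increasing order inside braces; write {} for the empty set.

{1, 2, 3, 4, 5, 6, 7, 8, 9, 10, 11, 12, 13, 14, 15}

Q ∪ R = {1, 2, 3, 4, 5, 6, 7, 8, 9, 10, 11, 12, 13, 14, 15}
(Q ∪ R) − R = {6, 11, 14, 15}
P ∪ ((Q ∪ R) − R) = {1, 2, 3, 4, 5, 6, 7, 9, 10, 11, 12, 13, 14, 15}
Q' = {2, 3, 8, 10, 12, 13}
Q' − P = {8}
(P ∪ ((Q ∪ R) − R)) − (Q' − P) = {1, 2, 3, 4, 5, 6, 7, 9, 10, 11, 12, 13, 14, 15}
((P ∪ ((Q ∪ R) − R)) − (Q' − P)) ∪ (Q ∪ R) = {1, 2, 3, 4, 5, 6, 7, 8, 9, 10, 11, 12, 13, 14, 15}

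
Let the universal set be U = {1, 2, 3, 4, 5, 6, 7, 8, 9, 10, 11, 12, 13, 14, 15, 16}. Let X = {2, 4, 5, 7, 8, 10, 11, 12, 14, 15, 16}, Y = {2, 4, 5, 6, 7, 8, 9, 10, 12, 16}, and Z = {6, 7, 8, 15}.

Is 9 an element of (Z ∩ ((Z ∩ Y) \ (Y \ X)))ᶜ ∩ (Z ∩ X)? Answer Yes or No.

No

9 ∉ Z and 9 ∈ Y, so 9 ∉ Z ∩ Y
9 ∈ Y and 9 ∉ X, so 9 ∈ Y \ X
9 ∉ (Z ∩ Y) and 9 ∈ (Y \ X), so 9 ∉ (Z ∩ Y) \ (Y \ X)
9 ∉ Z and 9 ∉ ((Z ∩ Y) \ (Y \ X)), so 9 ∉ Z ∩ ((Z ∩ Y) \ (Y \ X))
9 ∈ (Z ∩ ((Z ∩ Y) \ (Y \ X)))ᶜ since 9 ∉ (Z ∩ ((Z ∩ Y) \ (Y \ X)))
9 ∉ Z and 9 ∉ X, so 9 ∉ Z ∩ X
9 ∈ (Z ∩ ((Z ∩ Y) \ (Y \ X)))ᶜ and 9 ∉ (Z ∩ X), so 9 ∉ (Z ∩ ((Z ∩ Y) \ (Y \ X)))ᶜ ∩ (Z ∩ X)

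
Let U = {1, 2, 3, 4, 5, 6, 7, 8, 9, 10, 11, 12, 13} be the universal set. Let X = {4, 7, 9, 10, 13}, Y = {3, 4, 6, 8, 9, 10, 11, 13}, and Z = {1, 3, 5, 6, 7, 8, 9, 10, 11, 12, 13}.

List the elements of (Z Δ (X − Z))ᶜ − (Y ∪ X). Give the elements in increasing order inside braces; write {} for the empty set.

{2}

X − Z = {4}
Z Δ (X − Z) = {1, 3, 4, 5, 6, 7, 8, 9, 10, 11, 12, 13}
(Z Δ (X − Z))ᶜ = {2}
Y ∪ X = {3, 4, 6, 7, 8, 9, 10, 11, 13}
(Z Δ (X − Z))ᶜ − (Y ∪ X) = {2}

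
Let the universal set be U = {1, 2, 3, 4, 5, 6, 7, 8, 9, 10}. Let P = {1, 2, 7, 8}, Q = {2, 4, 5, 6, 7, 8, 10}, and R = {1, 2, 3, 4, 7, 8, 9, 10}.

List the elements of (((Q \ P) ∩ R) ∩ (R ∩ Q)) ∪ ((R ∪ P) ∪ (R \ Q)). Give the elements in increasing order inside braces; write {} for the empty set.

Q \ P = {4, 5, 6, 10}
(Q \ P) ∩ R = {4, 10}
R ∩ Q = {2, 4, 7, 8, 10}
((Q \ P) ∩ R) ∩ (R ∩ Q) = {4, 10}
R ∪ P = {1, 2, 3, 4, 7, 8, 9, 10}
R \ Q = {1, 3, 9}
(R ∪ P) ∪ (R \ Q) = {1, 2, 3, 4, 7, 8, 9, 10}
(((Q \ P) ∩ R) ∩ (R ∩ Q)) ∪ ((R ∪ P) ∪ (R \ Q)) = {1, 2, 3, 4, 7, 8, 9, 10}

{1, 2, 3, 4, 7, 8, 9, 10}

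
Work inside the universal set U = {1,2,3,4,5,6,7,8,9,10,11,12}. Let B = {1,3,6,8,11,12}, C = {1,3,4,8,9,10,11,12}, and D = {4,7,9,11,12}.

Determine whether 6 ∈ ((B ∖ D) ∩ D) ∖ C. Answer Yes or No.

No

6 ∈ B and 6 ∉ D, so 6 ∈ B ∖ D
6 ∈ (B ∖ D) and 6 ∉ D, so 6 ∉ (B ∖ D) ∩ D
6 ∉ ((B ∖ D) ∩ D) and 6 ∉ C, so 6 ∉ ((B ∖ D) ∩ D) ∖ C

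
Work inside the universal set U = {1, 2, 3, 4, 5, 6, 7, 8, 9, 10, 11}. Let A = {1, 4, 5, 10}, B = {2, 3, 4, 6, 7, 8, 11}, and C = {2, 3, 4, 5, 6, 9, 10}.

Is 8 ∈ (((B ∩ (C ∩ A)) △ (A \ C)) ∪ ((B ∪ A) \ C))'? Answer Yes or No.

8 ∉ C and 8 ∉ A, so 8 ∉ C ∩ A
8 ∈ B and 8 ∉ (C ∩ A), so 8 ∉ B ∩ (C ∩ A)
8 ∉ A and 8 ∉ C, so 8 ∉ A \ C
8 ∉ (B ∩ (C ∩ A)) and 8 ∉ (A \ C), so 8 ∉ (B ∩ (C ∩ A)) △ (A \ C)
8 ∈ B and 8 ∉ A, so 8 ∈ B ∪ A
8 ∈ (B ∪ A) and 8 ∉ C, so 8 ∈ (B ∪ A) \ C
8 ∉ ((B ∩ (C ∩ A)) △ (A \ C)) and 8 ∈ ((B ∪ A) \ C), so 8 ∈ ((B ∩ (C ∩ A)) △ (A \ C)) ∪ ((B ∪ A) \ C)
8 ∉ (((B ∩ (C ∩ A)) △ (A \ C)) ∪ ((B ∪ A) \ C))' since 8 ∈ (((B ∩ (C ∩ A)) △ (A \ C)) ∪ ((B ∪ A) \ C))

No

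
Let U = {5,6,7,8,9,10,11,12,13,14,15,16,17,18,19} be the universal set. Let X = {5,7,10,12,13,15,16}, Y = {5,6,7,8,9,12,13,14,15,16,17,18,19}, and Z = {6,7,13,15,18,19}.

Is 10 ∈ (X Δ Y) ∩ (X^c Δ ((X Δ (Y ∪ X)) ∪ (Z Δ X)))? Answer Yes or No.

10 ∈ X and 10 ∉ Y, so 10 ∈ X Δ Y
10 ∈ X, so 10 ∉ X^c
10 ∉ Y and 10 ∈ X, so 10 ∈ Y ∪ X
10 ∈ X and 10 ∈ (Y ∪ X), so 10 ∉ X Δ (Y ∪ X)
10 ∉ Z and 10 ∈ X, so 10 ∈ Z Δ X
10 ∉ (X Δ (Y ∪ X)) and 10 ∈ (Z Δ X), so 10 ∈ (X Δ (Y ∪ X)) ∪ (Z Δ X)
10 ∉ X^c and 10 ∈ ((X Δ (Y ∪ X)) ∪ (Z Δ X)), so 10 ∈ X^c Δ ((X Δ (Y ∪ X)) ∪ (Z Δ X))
10 ∈ (X Δ Y) and 10 ∈ (X^c Δ ((X Δ (Y ∪ X)) ∪ (Z Δ X))), so 10 ∈ (X Δ Y) ∩ (X^c Δ ((X Δ (Y ∪ X)) ∪ (Z Δ X)))

Yes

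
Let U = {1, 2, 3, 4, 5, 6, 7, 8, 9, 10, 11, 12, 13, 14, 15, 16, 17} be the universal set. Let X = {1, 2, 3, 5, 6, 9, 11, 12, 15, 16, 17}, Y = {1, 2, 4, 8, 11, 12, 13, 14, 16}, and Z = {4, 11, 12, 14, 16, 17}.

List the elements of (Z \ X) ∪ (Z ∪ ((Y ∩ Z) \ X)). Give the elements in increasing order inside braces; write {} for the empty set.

Z \ X = {4, 14}
Y ∩ Z = {4, 11, 12, 14, 16}
(Y ∩ Z) \ X = {4, 14}
Z ∪ ((Y ∩ Z) \ X) = {4, 11, 12, 14, 16, 17}
(Z \ X) ∪ (Z ∪ ((Y ∩ Z) \ X)) = {4, 11, 12, 14, 16, 17}

{4, 11, 12, 14, 16, 17}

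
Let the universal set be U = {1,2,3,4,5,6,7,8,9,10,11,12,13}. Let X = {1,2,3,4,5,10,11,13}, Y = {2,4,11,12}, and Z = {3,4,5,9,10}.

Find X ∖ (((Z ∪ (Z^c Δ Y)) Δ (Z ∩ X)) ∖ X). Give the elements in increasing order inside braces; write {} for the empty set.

Z^c = {1,2,6,7,8,11,12,13}
Z^c Δ Y = {1,4,6,7,8,13}
Z ∪ (Z^c Δ Y) = {1,3,4,5,6,7,8,9,10,13}
Z ∩ X = {3,4,5,10}
(Z ∪ (Z^c Δ Y)) Δ (Z ∩ X) = {1,6,7,8,9,13}
((Z ∪ (Z^c Δ Y)) Δ (Z ∩ X)) ∖ X = {6,7,8,9}
X ∖ (((Z ∪ (Z^c Δ Y)) Δ (Z ∩ X)) ∖ X) = {1,2,3,4,5,10,11,13}

{1,2,3,4,5,10,11,13}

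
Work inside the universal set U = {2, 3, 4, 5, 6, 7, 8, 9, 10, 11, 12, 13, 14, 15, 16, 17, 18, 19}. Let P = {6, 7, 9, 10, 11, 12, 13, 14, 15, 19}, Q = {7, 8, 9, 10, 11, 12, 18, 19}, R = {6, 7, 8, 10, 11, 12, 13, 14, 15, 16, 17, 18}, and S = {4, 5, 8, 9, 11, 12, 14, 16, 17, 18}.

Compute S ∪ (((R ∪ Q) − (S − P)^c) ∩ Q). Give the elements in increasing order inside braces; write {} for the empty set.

{4, 5, 8, 9, 11, 12, 14, 16, 17, 18}

R ∪ Q = {6, 7, 8, 9, 10, 11, 12, 13, 14, 15, 16, 17, 18, 19}
S − P = {4, 5, 8, 16, 17, 18}
(S − P)^c = {2, 3, 6, 7, 9, 10, 11, 12, 13, 14, 15, 19}
(R ∪ Q) − (S − P)^c = {8, 16, 17, 18}
((R ∪ Q) − (S − P)^c) ∩ Q = {8, 18}
S ∪ (((R ∪ Q) − (S − P)^c) ∩ Q) = {4, 5, 8, 9, 11, 12, 14, 16, 17, 18}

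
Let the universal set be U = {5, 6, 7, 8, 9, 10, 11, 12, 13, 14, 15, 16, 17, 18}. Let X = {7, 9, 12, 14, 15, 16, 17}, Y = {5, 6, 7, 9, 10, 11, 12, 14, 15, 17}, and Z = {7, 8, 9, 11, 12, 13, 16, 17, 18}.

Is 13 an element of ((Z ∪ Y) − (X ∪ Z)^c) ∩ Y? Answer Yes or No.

No

13 ∈ Z and 13 ∉ Y, so 13 ∈ Z ∪ Y
13 ∉ X and 13 ∈ Z, so 13 ∈ X ∪ Z
13 ∉ (X ∪ Z)^c since 13 ∈ (X ∪ Z)
13 ∈ (Z ∪ Y) and 13 ∉ (X ∪ Z)^c, so 13 ∈ (Z ∪ Y) − (X ∪ Z)^c
13 ∈ ((Z ∪ Y) − (X ∪ Z)^c) and 13 ∉ Y, so 13 ∉ ((Z ∪ Y) − (X ∪ Z)^c) ∩ Y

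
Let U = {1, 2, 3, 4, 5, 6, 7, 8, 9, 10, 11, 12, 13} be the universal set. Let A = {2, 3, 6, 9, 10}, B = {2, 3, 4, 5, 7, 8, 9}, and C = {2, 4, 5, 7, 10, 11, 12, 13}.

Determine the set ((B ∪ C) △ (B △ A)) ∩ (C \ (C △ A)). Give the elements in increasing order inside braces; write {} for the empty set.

B ∪ C = {2, 3, 4, 5, 7, 8, 9, 10, 11, 12, 13}
B △ A = {4, 5, 6, 7, 8, 10}
(B ∪ C) △ (B △ A) = {2, 3, 6, 9, 11, 12, 13}
C △ A = {3, 4, 5, 6, 7, 9, 11, 12, 13}
C \ (C △ A) = {2, 10}
((B ∪ C) △ (B △ A)) ∩ (C \ (C △ A)) = {2}

{2}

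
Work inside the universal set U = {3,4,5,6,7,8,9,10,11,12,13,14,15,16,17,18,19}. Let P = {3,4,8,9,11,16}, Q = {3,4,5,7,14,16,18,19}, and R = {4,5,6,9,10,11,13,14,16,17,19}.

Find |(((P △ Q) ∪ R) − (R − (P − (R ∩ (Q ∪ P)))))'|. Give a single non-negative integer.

14

P △ Q = {5,7,8,9,11,14,18,19}
(P △ Q) ∪ R = {4,5,6,7,8,9,10,11,13,14,16,17,18,19}
Q ∪ P = {3,4,5,7,8,9,11,14,16,18,19}
R ∩ (Q ∪ P) = {4,5,9,11,14,16,19}
P − (R ∩ (Q ∪ P)) = {3,8}
R − (P − (R ∩ (Q ∪ P))) = {4,5,6,9,10,11,13,14,16,17,19}
((P △ Q) ∪ R) − (R − (P − (R ∩ (Q ∪ P)))) = {7,8,18}
(((P △ Q) ∪ R) − (R − (P − (R ∩ (Q ∪ P)))))' = {3,4,5,6,9,10,11,12,13,14,15,16,17,19}
|(((P △ Q) ∪ R) − (R − (P − (R ∩ (Q ∪ P)))))'| = 14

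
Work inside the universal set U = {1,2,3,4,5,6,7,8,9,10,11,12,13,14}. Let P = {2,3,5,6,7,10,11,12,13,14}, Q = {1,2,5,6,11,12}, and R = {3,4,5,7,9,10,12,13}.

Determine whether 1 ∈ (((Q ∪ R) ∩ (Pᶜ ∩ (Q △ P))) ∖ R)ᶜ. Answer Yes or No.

1 ∈ Q and 1 ∉ R, so 1 ∈ Q ∪ R
1 ∉ P, so 1 ∈ Pᶜ
1 ∈ Q and 1 ∉ P, so 1 ∈ Q △ P
1 ∈ Pᶜ and 1 ∈ (Q △ P), so 1 ∈ Pᶜ ∩ (Q △ P)
1 ∈ (Q ∪ R) and 1 ∈ (Pᶜ ∩ (Q △ P)), so 1 ∈ (Q ∪ R) ∩ (Pᶜ ∩ (Q △ P))
1 ∈ ((Q ∪ R) ∩ (Pᶜ ∩ (Q △ P))) and 1 ∉ R, so 1 ∈ ((Q ∪ R) ∩ (Pᶜ ∩ (Q △ P))) ∖ R
1 ∉ (((Q ∪ R) ∩ (Pᶜ ∩ (Q △ P))) ∖ R)ᶜ since 1 ∈ (((Q ∪ R) ∩ (Pᶜ ∩ (Q △ P))) ∖ R)

No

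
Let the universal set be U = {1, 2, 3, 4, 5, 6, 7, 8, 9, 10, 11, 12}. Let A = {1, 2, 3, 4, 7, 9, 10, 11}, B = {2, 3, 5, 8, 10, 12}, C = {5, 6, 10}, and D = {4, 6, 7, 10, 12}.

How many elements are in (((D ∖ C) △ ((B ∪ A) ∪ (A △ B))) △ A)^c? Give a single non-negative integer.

D ∖ C = {4, 7, 12}
B ∪ A = {1, 2, 3, 4, 5, 7, 8, 9, 10, 11, 12}
A △ B = {1, 4, 5, 7, 8, 9, 11, 12}
(B ∪ A) ∪ (A △ B) = {1, 2, 3, 4, 5, 7, 8, 9, 10, 11, 12}
(D ∖ C) △ ((B ∪ A) ∪ (A △ B)) = {1, 2, 3, 5, 8, 9, 10, 11}
((D ∖ C) △ ((B ∪ A) ∪ (A △ B))) △ A = {4, 5, 7, 8}
(((D ∖ C) △ ((B ∪ A) ∪ (A △ B))) △ A)^c = {1, 2, 3, 6, 9, 10, 11, 12}
|(((D ∖ C) △ ((B ∪ A) ∪ (A △ B))) △ A)^c| = 8

8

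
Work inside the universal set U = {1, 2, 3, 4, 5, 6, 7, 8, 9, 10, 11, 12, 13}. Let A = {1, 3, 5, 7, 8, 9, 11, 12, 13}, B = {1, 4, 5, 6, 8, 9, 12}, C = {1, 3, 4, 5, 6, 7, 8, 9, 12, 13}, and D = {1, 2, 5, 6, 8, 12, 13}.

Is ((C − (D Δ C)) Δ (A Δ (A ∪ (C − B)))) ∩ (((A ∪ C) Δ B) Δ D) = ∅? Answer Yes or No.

D Δ C = {2, 3, 4, 7, 9}
C − (D Δ C) = {1, 5, 6, 8, 12, 13}
C − B = {3, 7, 13}
A ∪ (C − B) = {1, 3, 5, 7, 8, 9, 11, 12, 13}
A Δ (A ∪ (C − B)) = {}
(C − (D Δ C)) Δ (A Δ (A ∪ (C − B))) = {1, 5, 6, 8, 12, 13}
A ∪ C = {1, 3, 4, 5, 6, 7, 8, 9, 11, 12, 13}
(A ∪ C) Δ B = {3, 7, 11, 13}
((A ∪ C) Δ B) Δ D = {1, 2, 3, 5, 6, 7, 8, 11, 12}
1 lies in both, so they are not disjoint.

No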